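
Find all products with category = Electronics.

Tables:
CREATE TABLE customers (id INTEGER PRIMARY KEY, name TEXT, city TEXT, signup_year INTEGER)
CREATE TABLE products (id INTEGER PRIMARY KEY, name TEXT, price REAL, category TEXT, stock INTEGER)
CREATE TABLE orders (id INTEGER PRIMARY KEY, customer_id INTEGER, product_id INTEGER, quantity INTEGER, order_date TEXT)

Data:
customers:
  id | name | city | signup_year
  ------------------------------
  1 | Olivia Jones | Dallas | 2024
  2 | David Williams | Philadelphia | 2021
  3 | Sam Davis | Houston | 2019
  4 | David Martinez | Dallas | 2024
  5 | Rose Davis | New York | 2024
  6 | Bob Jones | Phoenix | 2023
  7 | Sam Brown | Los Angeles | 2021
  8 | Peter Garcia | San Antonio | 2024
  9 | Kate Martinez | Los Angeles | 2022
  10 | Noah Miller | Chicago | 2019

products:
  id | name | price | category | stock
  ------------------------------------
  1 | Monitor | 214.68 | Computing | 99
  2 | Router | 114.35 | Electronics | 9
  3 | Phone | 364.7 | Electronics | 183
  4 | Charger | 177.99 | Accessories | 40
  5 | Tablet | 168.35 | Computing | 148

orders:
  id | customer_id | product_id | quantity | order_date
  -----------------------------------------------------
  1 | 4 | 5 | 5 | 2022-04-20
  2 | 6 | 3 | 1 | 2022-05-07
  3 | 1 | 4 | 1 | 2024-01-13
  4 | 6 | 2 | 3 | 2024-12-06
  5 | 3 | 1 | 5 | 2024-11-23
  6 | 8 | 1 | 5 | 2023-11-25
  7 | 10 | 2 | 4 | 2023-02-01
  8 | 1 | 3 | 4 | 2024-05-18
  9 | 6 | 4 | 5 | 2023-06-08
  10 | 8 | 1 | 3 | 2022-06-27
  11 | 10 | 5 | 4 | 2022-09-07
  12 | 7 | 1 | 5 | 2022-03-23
SELECT name, category FROM products WHERE category = 'Electronics'

Execution result:
name | category
Router | Electronics
Phone | Electronics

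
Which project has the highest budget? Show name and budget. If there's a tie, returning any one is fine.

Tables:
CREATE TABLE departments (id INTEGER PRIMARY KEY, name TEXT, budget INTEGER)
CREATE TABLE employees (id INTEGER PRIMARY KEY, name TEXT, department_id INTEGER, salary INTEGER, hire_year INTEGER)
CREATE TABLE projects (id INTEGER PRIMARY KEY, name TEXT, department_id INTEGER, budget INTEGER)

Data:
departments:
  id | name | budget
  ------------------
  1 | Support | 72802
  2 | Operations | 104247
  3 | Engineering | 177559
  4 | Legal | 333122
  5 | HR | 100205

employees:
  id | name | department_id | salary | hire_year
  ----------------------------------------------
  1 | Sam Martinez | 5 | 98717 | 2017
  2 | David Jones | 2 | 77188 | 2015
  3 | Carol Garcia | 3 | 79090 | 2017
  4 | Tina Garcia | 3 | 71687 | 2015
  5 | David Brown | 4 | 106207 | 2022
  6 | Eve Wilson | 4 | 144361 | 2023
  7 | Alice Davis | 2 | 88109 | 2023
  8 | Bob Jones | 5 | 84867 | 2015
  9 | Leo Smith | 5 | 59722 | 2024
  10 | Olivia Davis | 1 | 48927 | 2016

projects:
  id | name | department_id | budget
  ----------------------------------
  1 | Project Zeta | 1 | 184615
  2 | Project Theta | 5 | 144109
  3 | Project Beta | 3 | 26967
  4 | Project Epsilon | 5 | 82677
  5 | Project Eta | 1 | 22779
SELECT name, budget FROM projects ORDER BY budget DESC LIMIT 1

Execution result:
name | budget
Project Zeta | 184615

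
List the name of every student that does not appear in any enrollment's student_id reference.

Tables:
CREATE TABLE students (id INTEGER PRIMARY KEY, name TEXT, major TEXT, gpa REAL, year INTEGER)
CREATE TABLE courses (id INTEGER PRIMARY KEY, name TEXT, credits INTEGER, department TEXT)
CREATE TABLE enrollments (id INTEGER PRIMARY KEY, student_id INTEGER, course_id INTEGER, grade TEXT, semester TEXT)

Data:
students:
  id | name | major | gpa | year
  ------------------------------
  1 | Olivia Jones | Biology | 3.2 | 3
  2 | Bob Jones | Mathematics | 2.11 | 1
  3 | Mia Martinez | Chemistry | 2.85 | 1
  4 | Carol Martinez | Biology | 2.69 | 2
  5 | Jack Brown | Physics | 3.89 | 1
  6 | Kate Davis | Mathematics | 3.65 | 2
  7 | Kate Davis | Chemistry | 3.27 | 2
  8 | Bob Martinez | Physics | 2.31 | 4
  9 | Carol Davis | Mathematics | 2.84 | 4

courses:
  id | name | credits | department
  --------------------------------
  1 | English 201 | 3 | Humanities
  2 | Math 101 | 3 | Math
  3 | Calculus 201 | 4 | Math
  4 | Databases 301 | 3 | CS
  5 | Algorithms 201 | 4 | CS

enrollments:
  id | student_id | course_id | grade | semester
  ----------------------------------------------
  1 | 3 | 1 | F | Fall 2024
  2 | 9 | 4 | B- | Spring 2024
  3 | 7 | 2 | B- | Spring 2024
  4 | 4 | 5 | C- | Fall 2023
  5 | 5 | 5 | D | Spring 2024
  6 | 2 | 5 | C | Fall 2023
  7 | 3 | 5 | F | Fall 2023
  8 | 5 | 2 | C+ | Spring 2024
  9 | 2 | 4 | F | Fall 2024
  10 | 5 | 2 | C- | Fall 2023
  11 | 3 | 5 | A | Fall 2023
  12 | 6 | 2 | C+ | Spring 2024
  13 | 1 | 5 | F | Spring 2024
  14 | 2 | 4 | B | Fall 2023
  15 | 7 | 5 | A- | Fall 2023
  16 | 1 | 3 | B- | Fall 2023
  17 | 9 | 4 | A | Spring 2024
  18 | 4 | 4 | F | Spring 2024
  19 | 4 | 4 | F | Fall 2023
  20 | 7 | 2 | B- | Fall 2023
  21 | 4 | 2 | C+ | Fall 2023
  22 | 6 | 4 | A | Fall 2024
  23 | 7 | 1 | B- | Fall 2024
SELECT p.name FROM students p LEFT JOIN enrollments c ON c.student_id = p.id WHERE c.id IS NULL

Execution result:
Bob Martinez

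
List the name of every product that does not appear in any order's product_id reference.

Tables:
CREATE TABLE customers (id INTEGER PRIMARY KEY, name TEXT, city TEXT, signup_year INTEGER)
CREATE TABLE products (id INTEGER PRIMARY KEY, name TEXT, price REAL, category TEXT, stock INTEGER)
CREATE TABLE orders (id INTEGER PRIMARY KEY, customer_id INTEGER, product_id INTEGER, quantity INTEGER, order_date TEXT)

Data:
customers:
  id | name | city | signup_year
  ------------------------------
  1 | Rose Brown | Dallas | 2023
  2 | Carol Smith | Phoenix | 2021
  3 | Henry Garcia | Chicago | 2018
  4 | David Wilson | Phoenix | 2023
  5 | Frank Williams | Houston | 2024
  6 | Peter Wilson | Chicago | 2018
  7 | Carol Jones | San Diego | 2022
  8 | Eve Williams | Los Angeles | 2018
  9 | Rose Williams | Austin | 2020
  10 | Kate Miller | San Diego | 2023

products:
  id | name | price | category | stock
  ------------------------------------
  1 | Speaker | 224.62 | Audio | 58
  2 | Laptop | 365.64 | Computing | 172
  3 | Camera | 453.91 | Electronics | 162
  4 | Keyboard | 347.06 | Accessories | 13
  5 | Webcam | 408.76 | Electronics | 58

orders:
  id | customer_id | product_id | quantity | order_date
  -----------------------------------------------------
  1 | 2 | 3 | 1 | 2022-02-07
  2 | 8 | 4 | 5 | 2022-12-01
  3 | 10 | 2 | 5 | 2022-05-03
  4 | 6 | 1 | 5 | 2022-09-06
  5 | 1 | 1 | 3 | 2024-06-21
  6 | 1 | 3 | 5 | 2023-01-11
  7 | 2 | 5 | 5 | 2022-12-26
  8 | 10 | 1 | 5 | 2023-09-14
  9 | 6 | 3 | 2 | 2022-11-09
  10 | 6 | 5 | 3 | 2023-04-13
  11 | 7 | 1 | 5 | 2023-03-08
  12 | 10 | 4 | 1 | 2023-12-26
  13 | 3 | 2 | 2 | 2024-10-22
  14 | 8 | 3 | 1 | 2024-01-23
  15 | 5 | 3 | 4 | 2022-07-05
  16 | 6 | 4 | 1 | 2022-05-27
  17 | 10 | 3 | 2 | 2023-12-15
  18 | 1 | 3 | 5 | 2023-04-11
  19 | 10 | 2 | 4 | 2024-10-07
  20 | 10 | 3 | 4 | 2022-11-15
SELECT p.name FROM products p LEFT JOIN orders c ON c.product_id = p.id WHERE c.id IS NULL

Execution result:
(no rows)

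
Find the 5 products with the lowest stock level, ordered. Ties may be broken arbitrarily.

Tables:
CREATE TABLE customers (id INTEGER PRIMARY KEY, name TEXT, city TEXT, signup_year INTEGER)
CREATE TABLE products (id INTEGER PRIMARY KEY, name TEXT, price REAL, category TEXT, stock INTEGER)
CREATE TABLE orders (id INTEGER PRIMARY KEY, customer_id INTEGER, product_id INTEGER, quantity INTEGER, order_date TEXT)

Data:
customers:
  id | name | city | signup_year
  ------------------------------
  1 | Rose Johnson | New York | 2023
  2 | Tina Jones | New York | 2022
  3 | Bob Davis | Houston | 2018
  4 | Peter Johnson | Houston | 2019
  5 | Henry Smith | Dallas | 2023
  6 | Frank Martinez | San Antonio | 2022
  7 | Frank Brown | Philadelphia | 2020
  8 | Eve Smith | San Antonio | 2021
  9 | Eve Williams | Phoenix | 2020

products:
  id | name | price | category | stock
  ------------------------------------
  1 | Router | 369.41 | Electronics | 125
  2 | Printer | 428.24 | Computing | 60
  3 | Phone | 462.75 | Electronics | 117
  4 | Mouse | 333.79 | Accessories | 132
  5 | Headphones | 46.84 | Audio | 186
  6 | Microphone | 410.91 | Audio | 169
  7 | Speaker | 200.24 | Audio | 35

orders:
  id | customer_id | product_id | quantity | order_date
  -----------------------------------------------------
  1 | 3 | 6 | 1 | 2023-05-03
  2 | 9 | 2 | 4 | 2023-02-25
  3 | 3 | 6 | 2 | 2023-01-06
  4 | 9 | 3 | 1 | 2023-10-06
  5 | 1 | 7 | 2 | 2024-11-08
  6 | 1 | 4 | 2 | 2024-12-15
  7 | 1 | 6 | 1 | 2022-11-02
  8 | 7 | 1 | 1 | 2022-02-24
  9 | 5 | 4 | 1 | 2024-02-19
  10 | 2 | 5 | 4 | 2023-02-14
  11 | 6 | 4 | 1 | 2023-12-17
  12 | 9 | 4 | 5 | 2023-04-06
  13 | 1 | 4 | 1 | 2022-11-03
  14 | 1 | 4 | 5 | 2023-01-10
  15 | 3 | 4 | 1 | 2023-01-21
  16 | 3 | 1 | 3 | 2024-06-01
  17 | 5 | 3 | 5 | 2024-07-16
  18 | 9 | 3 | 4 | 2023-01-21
SELECT name, stock FROM products ORDER BY stock ASC LIMIT 5

Execution result:
name | stock
Speaker | 35
Printer | 60
Phone | 117
Router | 125
Mouse | 132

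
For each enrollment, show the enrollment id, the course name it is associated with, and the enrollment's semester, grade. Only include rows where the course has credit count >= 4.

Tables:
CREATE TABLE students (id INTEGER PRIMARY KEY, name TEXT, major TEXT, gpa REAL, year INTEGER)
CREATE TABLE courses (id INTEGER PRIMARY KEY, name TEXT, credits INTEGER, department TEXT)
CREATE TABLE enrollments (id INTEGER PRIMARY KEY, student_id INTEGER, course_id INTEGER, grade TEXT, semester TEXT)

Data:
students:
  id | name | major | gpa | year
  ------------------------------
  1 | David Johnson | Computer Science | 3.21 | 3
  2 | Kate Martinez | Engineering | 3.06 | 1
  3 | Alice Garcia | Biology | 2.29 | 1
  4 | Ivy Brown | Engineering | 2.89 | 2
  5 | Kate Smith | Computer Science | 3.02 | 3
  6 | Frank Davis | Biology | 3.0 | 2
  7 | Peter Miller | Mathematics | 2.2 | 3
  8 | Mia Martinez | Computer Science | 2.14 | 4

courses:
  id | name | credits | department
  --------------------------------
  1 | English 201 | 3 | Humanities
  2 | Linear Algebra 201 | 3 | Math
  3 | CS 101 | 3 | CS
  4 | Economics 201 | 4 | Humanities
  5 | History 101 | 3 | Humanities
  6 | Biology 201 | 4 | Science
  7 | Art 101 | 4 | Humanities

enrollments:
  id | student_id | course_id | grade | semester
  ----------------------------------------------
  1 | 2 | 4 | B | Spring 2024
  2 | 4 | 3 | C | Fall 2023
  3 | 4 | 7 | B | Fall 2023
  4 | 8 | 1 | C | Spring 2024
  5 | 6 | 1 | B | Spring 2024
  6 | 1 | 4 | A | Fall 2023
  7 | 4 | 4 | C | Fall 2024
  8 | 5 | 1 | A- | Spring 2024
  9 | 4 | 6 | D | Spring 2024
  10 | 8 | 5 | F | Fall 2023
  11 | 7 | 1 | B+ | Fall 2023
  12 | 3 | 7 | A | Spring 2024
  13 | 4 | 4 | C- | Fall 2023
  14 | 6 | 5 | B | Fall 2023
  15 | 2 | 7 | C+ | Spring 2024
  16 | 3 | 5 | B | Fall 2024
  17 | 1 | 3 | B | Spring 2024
SELECT c.id, p.name AS course, c.semester, c.grade FROM enrollments c JOIN courses p ON c.course_id = p.id WHERE p.credits >= 4

Execution result:
id | course | semester | grade
1 | Economics 201 | Spring 2024 | B
3 | Art 101 | Fall 2023 | B
6 | Economics 201 | Fall 2023 | A
7 | Economics 201 | Fall 2024 | C
9 | Biology 201 | Spring 2024 | D
12 | Art 101 | Spring 2024 | A
13 | Economics 201 | Fall 2023 | C-
15 | Art 101 | Spring 2024 | C+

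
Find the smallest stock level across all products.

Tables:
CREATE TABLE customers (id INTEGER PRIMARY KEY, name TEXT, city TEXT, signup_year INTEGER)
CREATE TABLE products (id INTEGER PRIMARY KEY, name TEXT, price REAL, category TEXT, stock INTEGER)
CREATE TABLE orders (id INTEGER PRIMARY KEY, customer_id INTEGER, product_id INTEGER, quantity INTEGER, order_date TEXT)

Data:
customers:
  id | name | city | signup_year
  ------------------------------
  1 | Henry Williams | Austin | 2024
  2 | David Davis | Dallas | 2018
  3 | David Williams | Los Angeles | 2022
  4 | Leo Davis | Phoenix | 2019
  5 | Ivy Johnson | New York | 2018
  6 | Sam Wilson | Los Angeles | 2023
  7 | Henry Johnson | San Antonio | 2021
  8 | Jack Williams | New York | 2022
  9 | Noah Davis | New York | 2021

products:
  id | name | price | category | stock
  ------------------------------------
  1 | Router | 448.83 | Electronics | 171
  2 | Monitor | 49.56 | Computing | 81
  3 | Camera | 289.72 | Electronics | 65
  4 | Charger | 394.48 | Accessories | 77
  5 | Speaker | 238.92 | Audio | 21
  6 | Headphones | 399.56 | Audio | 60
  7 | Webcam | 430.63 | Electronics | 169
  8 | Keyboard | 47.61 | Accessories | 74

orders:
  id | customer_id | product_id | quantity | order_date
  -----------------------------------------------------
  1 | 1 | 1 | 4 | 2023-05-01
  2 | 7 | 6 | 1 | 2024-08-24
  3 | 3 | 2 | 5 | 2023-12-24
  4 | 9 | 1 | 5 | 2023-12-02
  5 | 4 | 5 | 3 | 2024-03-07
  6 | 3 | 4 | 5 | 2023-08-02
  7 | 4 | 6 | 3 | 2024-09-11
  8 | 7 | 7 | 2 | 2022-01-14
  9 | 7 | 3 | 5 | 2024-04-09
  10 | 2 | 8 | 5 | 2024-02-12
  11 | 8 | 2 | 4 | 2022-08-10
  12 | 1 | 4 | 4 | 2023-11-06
SELECT MIN(stock) FROM products

Execution result:
21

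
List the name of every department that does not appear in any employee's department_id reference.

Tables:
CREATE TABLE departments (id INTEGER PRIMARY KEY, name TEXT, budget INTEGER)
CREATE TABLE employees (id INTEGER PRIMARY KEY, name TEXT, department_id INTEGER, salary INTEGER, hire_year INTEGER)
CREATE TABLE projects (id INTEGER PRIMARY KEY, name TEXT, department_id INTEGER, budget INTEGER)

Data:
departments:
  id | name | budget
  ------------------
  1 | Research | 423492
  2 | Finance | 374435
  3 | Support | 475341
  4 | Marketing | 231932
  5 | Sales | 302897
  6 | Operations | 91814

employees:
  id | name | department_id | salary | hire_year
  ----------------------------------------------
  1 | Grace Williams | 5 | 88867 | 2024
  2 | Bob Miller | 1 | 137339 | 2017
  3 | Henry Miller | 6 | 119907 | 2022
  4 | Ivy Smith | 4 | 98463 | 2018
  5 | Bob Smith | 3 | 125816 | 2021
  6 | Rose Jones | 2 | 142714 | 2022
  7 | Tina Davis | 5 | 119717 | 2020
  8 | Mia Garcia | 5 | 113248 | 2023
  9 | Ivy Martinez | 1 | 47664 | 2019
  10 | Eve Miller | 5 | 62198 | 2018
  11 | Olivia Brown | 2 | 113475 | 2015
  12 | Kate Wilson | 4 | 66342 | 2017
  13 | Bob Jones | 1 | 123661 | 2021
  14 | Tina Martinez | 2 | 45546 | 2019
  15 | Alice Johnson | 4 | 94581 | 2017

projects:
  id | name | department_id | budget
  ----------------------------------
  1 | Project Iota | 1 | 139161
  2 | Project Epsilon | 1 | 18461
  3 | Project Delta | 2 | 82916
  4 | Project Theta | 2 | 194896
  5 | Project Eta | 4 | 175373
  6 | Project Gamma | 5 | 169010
SELECT p.name FROM departments p LEFT JOIN employees c ON c.department_id = p.id WHERE c.id IS NULL

Execution result:
(no rows)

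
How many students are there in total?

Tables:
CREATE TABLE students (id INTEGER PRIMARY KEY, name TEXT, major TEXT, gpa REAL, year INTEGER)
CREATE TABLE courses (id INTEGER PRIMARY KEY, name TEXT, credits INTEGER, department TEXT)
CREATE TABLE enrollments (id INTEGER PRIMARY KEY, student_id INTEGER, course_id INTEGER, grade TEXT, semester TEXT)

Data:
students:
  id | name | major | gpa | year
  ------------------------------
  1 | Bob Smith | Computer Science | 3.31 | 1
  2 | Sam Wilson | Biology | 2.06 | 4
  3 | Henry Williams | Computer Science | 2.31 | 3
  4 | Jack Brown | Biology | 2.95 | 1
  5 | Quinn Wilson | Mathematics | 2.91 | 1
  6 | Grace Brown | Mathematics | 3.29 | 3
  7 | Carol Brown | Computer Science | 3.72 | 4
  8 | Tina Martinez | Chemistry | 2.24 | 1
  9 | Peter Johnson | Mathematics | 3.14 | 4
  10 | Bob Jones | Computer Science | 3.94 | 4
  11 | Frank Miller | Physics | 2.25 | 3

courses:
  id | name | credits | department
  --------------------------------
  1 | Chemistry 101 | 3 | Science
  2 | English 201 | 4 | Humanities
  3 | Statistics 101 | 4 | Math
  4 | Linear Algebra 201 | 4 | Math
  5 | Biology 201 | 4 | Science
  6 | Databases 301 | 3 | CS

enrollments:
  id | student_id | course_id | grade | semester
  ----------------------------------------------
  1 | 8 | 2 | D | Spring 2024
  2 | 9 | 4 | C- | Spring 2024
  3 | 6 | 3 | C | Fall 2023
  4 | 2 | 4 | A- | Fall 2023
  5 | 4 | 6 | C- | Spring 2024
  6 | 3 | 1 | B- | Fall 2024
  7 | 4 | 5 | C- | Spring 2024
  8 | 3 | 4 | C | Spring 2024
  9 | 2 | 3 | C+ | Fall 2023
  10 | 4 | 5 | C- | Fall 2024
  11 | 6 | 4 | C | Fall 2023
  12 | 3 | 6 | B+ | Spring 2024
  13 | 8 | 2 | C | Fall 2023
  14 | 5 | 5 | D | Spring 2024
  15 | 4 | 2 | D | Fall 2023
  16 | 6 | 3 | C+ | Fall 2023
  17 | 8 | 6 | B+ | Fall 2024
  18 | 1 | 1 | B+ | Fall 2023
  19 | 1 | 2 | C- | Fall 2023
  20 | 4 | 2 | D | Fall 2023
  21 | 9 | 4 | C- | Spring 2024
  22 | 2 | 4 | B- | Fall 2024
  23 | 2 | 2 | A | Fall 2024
SELECT COUNT(*) FROM students

Execution result:
11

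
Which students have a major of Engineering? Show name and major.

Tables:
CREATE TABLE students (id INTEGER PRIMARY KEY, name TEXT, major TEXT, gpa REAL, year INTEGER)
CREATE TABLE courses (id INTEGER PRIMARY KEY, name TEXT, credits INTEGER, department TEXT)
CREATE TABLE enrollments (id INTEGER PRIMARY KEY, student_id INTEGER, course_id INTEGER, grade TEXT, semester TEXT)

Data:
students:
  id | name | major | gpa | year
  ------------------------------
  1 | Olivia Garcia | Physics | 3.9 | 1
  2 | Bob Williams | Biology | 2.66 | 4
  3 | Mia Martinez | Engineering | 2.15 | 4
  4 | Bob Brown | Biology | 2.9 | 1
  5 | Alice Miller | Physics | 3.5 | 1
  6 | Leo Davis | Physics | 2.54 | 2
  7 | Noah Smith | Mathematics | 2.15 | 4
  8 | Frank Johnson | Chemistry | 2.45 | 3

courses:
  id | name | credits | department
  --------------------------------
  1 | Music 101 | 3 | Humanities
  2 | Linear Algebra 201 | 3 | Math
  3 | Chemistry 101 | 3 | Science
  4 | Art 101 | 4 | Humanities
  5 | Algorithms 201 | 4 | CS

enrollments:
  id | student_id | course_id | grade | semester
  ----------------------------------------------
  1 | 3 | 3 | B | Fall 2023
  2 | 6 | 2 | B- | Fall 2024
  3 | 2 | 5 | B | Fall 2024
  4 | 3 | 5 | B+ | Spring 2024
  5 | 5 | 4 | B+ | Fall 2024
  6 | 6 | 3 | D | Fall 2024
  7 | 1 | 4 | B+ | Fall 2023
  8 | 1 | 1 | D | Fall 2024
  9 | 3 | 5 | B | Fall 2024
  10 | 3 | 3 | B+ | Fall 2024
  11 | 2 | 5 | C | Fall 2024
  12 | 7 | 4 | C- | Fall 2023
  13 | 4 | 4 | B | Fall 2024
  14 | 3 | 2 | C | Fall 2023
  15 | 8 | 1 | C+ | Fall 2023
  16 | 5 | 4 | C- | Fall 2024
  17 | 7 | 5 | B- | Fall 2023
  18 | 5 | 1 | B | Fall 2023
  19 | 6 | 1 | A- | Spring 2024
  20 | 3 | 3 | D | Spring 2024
SELECT name, major FROM students WHERE major = 'Engineering'

Execution result:
name | major
Mia Martinez | Engineering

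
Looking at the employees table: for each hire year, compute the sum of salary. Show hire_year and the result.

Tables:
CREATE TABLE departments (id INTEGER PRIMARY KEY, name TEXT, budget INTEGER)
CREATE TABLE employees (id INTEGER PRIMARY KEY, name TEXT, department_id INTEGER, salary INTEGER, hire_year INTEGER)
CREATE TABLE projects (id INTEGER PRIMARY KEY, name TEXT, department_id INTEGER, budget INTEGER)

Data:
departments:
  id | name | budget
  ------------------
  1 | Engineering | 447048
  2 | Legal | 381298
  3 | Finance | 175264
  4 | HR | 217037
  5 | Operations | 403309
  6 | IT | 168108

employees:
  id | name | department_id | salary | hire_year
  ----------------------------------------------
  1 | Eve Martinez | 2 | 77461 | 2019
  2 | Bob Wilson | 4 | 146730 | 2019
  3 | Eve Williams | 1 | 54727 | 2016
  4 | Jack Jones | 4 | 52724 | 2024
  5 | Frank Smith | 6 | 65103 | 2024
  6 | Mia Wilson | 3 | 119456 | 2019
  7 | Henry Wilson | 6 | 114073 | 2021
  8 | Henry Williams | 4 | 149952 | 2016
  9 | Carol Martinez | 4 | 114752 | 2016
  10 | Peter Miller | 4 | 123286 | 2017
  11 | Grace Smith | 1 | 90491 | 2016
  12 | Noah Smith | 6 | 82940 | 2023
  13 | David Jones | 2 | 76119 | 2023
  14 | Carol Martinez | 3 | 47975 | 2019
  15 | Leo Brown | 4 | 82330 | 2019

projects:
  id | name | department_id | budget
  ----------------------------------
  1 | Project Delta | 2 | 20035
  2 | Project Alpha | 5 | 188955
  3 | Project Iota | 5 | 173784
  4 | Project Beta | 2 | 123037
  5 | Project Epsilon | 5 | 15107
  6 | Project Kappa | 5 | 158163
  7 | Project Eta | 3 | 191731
SELECT hire_year, SUM(salary) AS sum_salary FROM employees GROUP BY hire_year

Execution result:
hire_year | sum_salary
2016 | 409922
2017 | 123286
2019 | 473952
2021 | 114073
2023 | 159059
2024 | 117827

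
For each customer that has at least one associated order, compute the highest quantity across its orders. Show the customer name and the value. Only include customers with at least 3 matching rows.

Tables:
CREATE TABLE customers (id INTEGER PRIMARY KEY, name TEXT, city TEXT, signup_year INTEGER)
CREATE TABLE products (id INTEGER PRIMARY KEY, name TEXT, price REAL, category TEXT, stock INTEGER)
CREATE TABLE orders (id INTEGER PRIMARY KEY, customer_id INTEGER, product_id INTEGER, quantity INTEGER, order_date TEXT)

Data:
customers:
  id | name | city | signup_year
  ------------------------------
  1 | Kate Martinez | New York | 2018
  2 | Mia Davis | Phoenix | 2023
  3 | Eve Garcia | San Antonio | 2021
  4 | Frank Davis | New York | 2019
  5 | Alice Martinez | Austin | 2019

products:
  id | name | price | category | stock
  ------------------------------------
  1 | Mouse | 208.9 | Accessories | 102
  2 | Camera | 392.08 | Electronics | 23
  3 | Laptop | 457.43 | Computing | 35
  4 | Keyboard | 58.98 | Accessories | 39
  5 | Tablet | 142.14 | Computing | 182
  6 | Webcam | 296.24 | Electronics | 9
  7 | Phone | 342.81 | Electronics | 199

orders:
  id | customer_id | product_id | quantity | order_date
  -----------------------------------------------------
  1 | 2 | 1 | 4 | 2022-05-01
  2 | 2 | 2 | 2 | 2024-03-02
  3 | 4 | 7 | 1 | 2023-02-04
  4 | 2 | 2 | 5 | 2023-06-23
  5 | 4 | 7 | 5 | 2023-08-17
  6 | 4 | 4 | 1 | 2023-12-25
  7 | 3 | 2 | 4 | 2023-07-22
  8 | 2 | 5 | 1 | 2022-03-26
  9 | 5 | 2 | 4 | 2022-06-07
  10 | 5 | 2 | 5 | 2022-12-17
SELECT p.name, MAX(c.quantity) AS max_quantity FROM orders c JOIN customers p ON c.customer_id = p.id GROUP BY p.id, p.name HAVING COUNT(*) >= 3

Execution result:
name | max_quantity
Mia Davis | 5
Frank Davis | 5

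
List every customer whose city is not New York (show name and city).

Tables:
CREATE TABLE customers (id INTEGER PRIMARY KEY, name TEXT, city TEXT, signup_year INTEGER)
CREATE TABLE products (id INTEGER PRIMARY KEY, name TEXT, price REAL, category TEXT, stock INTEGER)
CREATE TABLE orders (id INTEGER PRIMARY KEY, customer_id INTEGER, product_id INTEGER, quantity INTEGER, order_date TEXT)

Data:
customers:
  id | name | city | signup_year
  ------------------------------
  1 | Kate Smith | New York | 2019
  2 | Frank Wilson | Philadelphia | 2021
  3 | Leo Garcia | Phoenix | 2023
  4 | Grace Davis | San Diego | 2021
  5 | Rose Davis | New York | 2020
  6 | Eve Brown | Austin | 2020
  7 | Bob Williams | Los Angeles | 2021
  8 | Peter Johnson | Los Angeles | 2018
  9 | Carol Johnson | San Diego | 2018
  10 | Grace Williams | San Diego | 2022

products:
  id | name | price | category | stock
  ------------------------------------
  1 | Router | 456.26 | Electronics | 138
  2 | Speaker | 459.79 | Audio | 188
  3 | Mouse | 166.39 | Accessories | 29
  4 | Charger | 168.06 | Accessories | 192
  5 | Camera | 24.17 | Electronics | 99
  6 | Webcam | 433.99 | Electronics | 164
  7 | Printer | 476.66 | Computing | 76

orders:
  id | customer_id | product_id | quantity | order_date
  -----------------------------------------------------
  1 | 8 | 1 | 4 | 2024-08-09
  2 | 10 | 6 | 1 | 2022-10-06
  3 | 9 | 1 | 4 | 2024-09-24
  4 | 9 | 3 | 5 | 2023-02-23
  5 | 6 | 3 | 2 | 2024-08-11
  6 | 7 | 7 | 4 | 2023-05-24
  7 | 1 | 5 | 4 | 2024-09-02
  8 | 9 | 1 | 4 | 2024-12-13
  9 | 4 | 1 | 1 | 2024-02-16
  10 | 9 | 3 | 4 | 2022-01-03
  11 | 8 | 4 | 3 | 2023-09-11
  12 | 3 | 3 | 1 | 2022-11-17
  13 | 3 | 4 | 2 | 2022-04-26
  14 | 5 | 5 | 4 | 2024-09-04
SELECT name, city FROM customers WHERE city <> 'New York'

Execution result:
name | city
Frank Wilson | Philadelphia
Leo Garcia | Phoenix
Grace Davis | San Diego
Eve Brown | Austin
Bob Williams | Los Angeles
Peter Johnson | Los Angeles
Carol Johnson | San Diego
Grace Williams | San Diego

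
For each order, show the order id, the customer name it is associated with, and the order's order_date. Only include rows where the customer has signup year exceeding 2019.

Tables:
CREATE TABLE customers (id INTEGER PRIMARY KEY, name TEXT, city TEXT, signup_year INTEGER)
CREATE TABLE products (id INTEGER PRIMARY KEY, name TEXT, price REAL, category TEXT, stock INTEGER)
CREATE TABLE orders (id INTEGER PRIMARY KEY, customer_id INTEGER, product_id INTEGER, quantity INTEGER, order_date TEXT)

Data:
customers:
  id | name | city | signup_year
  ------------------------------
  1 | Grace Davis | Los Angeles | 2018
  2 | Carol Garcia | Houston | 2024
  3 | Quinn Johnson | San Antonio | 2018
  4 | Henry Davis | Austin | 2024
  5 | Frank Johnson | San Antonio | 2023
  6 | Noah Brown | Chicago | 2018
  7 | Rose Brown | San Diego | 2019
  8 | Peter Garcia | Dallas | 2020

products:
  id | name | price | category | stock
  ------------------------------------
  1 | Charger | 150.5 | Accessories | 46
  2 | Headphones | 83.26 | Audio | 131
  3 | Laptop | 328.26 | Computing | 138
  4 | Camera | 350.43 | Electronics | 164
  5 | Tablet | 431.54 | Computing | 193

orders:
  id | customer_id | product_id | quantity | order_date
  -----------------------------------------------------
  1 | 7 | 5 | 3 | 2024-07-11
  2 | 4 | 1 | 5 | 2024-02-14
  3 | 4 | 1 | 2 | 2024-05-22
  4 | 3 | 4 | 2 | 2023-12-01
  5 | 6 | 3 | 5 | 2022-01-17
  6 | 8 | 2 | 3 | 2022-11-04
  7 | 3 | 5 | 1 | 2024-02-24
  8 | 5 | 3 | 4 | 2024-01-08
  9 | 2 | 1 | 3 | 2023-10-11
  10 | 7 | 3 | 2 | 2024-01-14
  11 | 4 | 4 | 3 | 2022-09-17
SELECT c.id, p.name AS customer, c.order_date FROM orders c JOIN customers p ON c.customer_id = p.id WHERE p.signup_year > 2019

Execution result:
id | customer | order_date
2 | Henry Davis | 2024-02-14
3 | Henry Davis | 2024-05-22
6 | Peter Garcia | 2022-11-04
8 | Frank Johnson | 2024-01-08
9 | Carol Garcia | 2023-10-11
11 | Henry Davis | 2022-09-17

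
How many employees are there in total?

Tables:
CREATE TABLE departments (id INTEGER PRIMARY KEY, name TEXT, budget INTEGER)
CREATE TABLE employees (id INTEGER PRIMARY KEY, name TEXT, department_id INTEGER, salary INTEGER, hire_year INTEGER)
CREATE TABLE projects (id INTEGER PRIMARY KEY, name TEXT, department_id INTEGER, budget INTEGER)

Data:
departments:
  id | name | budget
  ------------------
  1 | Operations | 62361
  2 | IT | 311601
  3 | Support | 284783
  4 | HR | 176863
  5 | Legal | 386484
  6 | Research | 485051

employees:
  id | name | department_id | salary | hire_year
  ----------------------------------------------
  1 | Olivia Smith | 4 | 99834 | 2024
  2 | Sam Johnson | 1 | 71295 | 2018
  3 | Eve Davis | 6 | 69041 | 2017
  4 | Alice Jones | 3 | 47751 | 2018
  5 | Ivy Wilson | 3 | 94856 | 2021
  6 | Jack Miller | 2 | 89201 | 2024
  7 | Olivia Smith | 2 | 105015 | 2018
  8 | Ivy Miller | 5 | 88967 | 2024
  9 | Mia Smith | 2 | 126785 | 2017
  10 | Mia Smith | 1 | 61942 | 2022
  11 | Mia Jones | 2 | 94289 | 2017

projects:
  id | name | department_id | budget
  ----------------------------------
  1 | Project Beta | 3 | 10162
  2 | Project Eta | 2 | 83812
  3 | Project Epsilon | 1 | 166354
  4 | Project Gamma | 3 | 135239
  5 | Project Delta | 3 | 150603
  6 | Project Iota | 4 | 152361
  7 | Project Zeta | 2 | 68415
SELECT COUNT(*) FROM employees

Execution result:
11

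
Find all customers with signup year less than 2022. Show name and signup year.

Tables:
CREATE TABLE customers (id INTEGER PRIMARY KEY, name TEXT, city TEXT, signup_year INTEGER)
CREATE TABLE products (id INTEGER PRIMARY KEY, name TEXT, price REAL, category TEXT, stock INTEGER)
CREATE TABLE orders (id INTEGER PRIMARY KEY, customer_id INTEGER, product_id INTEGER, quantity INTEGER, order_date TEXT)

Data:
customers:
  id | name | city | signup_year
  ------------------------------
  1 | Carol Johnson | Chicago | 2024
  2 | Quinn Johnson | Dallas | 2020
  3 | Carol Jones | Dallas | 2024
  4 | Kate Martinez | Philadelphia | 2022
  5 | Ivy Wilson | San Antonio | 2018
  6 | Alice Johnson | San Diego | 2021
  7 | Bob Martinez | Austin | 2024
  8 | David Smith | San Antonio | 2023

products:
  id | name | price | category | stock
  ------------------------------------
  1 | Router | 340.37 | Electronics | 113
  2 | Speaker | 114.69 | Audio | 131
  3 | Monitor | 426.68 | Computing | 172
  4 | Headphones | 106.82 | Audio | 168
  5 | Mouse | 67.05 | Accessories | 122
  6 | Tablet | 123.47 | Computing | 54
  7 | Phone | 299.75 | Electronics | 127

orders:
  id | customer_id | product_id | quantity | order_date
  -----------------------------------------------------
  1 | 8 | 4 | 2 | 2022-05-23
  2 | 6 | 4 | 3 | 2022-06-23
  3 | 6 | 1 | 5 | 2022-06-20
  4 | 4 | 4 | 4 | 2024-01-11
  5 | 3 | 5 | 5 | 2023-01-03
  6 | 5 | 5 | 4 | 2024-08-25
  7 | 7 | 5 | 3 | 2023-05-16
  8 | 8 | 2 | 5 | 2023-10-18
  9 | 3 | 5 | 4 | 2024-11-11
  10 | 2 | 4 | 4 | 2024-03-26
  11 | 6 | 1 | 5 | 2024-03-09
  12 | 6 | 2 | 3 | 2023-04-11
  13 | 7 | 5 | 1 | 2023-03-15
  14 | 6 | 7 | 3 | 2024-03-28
SELECT name, signup_year FROM customers WHERE signup_year < 2022

Execution result:
name | signup_year
Quinn Johnson | 2020
Ivy Wilson | 2018
Alice Johnson | 2021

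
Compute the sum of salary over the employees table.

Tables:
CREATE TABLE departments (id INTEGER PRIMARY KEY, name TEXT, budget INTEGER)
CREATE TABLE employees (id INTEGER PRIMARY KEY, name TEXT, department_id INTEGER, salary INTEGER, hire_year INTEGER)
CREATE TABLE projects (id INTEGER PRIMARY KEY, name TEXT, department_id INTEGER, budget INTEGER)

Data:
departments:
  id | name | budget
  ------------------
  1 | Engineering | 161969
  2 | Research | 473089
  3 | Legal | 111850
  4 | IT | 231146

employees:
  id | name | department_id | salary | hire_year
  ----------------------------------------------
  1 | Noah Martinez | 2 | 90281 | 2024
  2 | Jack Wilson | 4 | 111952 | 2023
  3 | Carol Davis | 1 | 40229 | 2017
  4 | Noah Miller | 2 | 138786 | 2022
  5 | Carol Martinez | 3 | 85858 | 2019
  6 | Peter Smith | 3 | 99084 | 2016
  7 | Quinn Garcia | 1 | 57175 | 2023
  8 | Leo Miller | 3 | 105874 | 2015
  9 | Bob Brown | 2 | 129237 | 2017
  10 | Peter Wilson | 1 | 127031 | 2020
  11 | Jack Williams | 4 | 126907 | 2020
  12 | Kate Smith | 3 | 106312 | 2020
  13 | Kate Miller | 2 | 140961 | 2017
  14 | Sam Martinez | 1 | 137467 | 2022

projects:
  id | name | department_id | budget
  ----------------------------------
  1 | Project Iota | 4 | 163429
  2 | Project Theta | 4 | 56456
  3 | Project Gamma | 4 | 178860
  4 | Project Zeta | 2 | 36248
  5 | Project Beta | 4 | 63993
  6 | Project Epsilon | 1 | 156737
SELECT SUM(salary) FROM employees

Execution result:
1497154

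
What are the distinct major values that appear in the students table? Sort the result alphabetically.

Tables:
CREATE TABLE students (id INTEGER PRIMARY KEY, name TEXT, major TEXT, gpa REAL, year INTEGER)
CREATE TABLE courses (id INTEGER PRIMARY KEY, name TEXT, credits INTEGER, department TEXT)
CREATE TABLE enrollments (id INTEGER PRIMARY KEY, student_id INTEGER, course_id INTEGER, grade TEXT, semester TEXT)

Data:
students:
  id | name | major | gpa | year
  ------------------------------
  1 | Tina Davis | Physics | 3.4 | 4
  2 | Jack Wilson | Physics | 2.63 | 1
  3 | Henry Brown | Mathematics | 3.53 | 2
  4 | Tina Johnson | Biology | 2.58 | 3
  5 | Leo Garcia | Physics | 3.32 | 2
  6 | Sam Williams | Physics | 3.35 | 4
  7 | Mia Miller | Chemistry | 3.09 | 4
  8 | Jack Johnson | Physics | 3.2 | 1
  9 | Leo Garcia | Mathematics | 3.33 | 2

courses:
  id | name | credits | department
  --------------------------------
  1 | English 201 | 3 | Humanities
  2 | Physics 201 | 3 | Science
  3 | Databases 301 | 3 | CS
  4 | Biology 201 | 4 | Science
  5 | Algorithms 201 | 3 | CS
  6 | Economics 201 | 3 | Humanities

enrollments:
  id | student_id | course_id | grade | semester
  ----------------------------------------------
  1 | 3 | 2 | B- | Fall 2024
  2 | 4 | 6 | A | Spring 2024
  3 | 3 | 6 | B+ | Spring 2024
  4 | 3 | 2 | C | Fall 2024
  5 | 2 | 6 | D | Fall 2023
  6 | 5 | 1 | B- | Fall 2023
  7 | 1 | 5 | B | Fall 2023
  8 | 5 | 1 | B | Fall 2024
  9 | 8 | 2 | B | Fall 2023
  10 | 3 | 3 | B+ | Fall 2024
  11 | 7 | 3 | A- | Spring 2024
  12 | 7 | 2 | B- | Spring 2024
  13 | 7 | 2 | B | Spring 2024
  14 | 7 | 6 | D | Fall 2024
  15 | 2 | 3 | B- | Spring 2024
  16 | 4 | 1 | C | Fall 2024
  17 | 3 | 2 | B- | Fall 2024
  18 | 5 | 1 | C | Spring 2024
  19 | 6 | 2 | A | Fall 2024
SELECT DISTINCT major FROM students ORDER BY major

Execution result:
major
Biology
Chemistry
Mathematics
Physics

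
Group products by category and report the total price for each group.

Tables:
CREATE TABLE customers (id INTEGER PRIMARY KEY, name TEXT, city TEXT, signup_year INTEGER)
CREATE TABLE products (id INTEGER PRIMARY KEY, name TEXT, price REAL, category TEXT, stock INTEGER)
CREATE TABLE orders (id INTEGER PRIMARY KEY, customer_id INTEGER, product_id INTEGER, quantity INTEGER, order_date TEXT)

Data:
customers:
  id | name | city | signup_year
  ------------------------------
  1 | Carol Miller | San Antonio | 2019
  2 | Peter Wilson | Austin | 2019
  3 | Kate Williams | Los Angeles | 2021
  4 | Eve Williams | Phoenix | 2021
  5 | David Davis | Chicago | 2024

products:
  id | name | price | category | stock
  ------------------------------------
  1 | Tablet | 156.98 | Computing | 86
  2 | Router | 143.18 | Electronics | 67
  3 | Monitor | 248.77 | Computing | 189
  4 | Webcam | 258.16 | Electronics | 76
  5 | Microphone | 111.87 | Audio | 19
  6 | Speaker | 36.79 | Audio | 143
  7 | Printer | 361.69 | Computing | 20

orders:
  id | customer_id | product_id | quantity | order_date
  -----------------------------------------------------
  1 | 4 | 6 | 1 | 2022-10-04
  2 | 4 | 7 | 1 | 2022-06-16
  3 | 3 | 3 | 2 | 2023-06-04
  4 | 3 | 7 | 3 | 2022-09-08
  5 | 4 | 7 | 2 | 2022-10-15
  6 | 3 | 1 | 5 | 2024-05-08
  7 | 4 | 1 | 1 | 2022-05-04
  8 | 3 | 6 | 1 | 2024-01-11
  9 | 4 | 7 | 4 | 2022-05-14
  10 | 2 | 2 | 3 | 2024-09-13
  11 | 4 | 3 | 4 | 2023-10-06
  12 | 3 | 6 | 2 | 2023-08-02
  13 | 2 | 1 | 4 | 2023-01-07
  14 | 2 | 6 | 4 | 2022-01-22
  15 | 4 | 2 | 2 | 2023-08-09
SELECT category, SUM(price) AS sum_price FROM products GROUP BY category

Execution result:
category | sum_price
Audio | 148.66
Computing | 767.44
Electronics | 401.34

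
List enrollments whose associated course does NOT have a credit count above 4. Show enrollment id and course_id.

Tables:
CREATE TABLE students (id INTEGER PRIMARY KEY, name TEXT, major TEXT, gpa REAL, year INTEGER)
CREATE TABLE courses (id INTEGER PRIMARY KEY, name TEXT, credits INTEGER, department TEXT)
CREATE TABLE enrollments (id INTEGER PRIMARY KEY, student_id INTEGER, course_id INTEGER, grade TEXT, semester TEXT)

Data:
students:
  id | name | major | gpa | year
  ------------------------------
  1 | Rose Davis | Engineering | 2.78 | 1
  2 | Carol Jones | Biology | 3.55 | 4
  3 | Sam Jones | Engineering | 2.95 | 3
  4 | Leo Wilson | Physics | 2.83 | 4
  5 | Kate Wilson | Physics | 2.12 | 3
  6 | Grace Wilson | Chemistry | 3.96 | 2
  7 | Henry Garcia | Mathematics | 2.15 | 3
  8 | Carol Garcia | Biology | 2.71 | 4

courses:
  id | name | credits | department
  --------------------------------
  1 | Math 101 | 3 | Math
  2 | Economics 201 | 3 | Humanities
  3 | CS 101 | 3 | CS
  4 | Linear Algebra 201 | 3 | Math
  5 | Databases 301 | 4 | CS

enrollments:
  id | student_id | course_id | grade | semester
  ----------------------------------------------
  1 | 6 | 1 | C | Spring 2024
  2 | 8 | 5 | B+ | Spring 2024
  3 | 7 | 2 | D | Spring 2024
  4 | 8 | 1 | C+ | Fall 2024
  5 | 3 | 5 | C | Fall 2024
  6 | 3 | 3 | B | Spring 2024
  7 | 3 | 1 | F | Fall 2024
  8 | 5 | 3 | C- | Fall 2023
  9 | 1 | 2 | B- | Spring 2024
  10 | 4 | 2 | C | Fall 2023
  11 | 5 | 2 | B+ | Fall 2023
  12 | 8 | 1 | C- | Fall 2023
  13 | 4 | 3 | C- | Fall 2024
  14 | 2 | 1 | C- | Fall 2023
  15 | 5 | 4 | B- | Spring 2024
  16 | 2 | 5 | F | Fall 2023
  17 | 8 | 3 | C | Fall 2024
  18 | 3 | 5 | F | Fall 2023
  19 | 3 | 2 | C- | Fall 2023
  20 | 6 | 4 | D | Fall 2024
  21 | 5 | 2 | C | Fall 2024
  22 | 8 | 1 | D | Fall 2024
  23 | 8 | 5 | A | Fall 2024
SELECT id, course_id FROM enrollments WHERE course_id NOT IN (SELECT id FROM courses WHERE credits > 4)

Execution result:
id | course_id
1 | 1
2 | 5
3 | 2
4 | 1
5 | 5
6 | 3
7 | 1
8 | 3
9 | 2
10 | 2
11 | 2
12 | 1
13 | 3
14 | 1
15 | 4
16 | 5
17 | 3
18 | 5
19 | 2
20 | 4
21 | 2
22 | 1
23 | 5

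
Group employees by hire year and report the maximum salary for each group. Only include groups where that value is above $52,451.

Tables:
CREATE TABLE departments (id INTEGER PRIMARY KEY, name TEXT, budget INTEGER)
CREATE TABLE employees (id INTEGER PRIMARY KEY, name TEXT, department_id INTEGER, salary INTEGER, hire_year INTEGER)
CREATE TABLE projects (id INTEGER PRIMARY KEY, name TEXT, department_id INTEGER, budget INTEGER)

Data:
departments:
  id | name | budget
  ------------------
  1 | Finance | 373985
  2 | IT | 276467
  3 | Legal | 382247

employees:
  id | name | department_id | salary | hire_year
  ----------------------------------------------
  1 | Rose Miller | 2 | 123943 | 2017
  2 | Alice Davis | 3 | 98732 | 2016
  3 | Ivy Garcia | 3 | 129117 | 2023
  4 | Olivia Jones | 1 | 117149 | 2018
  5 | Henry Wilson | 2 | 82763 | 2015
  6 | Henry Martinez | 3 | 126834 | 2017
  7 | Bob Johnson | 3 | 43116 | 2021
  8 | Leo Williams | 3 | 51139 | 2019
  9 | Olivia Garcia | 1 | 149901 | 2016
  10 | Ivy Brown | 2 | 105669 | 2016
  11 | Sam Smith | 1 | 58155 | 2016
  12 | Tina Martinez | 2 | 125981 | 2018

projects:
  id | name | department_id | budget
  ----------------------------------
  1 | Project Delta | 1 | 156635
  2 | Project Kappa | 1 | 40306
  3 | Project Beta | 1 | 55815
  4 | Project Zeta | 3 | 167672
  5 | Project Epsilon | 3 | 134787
SELECT hire_year, MAX(salary) AS max_salary FROM employees GROUP BY hire_year HAVING MAX(salary) > 52451

Execution result:
hire_year | max_salary
2015 | 82763
2016 | 149901
2017 | 126834
2018 | 125981
2023 | 129117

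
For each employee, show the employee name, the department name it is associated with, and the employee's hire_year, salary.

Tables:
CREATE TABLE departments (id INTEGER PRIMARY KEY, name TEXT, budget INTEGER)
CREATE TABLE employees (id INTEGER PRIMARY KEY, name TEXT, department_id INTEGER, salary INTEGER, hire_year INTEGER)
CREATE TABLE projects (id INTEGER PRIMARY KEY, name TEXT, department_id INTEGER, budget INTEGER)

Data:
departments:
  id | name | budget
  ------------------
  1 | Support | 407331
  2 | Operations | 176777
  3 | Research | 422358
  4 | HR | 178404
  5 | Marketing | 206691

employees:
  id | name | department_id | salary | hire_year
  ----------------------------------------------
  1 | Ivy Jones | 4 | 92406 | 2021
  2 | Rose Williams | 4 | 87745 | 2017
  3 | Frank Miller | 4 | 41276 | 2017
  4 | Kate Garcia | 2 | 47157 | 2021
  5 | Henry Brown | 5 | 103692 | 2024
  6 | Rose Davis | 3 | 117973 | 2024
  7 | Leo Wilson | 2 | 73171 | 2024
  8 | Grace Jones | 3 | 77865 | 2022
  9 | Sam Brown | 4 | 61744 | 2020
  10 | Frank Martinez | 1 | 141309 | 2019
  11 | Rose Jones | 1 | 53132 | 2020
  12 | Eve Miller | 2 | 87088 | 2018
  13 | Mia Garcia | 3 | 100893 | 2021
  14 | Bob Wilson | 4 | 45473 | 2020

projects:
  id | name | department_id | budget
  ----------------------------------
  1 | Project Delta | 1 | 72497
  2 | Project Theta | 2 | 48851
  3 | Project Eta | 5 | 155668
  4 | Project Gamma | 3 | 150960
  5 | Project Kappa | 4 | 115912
SELECT c.name, p.name AS department, c.hire_year, c.salary FROM employees c JOIN departments p ON c.department_id = p.id

Execution result:
name | department | hire_year | salary
Ivy Jones | HR | 2021 | 92406
Rose Williams | HR | 2017 | 87745
Frank Miller | HR | 2017 | 41276
Kate Garcia | Operations | 2021 | 47157
Henry Brown | Marketing | 2024 | 103692
Rose Davis | Research | 2024 | 117973
Leo Wilson | Operations | 2024 | 73171
Grace Jones | Research | 2022 | 77865
Sam Brown | HR | 2020 | 61744
Frank Martinez | Support | 2019 | 141309
Rose Jones | Support | 2020 | 53132
Eve Miller | Operations | 2018 | 87088
Mia Garcia | Research | 2021 | 100893
Bob Wilson | HR | 2020 | 45473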